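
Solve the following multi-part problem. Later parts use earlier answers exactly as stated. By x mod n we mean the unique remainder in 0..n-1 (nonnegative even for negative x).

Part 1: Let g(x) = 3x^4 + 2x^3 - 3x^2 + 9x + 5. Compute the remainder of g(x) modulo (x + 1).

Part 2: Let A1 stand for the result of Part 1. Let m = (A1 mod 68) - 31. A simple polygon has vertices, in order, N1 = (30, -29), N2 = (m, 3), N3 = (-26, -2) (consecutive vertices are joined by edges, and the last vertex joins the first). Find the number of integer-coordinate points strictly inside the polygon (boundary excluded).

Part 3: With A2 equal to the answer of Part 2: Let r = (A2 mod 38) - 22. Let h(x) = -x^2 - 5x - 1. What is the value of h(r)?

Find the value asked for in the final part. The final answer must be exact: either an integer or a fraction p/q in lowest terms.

Part 1: remainder = value at the root: 3*(-1)^4 + 2*(-1)^3 - 3*(-1)^2 + 9*(-1)^1 + 5 = (3) + (-2) + (-3) + (-9) + (5) = -6; answer -6
Part 2: A1 = -6; m = 31; cross terms: (30*3 - 31*-29)=989, (31*-2 - -26*3)=16, (-26*-29 - 30*-2)=814; twice the area = |1819| = 1819; area = 1819/2; boundary points = 1 + 1 + 1 = 3; strictly interior points = area - boundary/2 + 1 = 909; answer 909
Part 3: A2 = 909; r = 13; -1*(13)^2 - 5*(13)^1 - 1 = (-169) + (-65) + (-1) = -235; answer -235

-235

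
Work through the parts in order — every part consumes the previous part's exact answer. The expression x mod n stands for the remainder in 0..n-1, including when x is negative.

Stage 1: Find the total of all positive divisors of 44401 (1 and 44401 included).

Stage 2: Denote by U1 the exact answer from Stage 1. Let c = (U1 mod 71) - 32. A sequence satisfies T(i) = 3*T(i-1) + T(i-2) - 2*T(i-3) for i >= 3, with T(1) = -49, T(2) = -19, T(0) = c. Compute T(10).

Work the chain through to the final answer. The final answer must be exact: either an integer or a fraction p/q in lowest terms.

Stage 1: 44401 = 7 * 6343; sigma = (1 + 7) * (1 + 6343) = 8 * 6344 = 50752; answer 50752
Stage 2: U1 = 50752; c = 26; T(3) = 3*(-19) + 1*(-49) - 2*(26) = -158; iterating: T(3)=-158, T(4)=-395, T(5)=-1305, T(6)=-3994, T(7)=-12497, T(8)=-38875, T(9)=-121134, T(10)=-377283; answer -377283

-377283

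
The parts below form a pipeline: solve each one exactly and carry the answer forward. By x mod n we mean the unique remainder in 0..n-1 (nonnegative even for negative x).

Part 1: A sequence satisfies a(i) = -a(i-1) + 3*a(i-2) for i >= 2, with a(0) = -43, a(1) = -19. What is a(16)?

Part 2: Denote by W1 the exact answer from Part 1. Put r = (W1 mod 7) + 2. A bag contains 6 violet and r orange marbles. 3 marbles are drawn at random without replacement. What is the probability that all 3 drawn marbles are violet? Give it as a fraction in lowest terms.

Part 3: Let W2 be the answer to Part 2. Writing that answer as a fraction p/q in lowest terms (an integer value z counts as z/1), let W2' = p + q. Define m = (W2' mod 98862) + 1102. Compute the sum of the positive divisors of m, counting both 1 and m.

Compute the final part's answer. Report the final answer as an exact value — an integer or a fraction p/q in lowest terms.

1512

Part 1: a(2) = -1*(-19) + 3*(-43) = -110; iterating: a(2)=-110, a(3)=53, a(4)=-383, a(5)=542, a(6)=-1691, a(7)=3317, a(8)=-8390, a(9)=18341, a(10)=-43511, a(11)=98534, a(12)=-229067, a(13)=524669, a(14)=-1211870, a(15)=2785877, a(16)=-6421487; answer -6421487
Part 2: W1 = -6421487; r = 7; total draws C(13,3) = 286; favorable C(6,3) = 20; P = 10/143; answer 10/143
Part 3: W2 = 10/143; threaded value p + q = 153; m = 1255; 1255 = 5 * 251; sigma = (1 + 5) * (1 + 251) = 6 * 252 = 1512; answer 1512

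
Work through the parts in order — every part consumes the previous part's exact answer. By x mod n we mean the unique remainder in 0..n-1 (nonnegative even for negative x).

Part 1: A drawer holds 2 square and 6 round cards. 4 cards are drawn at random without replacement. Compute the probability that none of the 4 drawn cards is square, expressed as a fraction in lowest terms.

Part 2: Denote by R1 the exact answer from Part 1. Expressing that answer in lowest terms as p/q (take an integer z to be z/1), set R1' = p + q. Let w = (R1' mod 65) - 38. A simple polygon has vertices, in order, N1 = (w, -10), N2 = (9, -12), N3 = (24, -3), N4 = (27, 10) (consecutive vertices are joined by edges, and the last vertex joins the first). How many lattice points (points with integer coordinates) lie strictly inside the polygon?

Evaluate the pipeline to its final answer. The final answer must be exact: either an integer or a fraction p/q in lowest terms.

428

Part 1: total draws C(8,4) = 70; favorable C(6,4) = 15; P = 3/14; answer 3/14
Part 2: R1 = 3/14; threaded value p + q = 17; w = -21; cross terms: (-21*-12 - 9*-10)=342, (9*-3 - 24*-12)=261, (24*10 - 27*-3)=321, (27*-10 - -21*10)=-60; twice the area = |864| = 864; area = 432; boundary points = 2 + 3 + 1 + 4 = 10; strictly interior points = area - boundary/2 + 1 = 428; answer 428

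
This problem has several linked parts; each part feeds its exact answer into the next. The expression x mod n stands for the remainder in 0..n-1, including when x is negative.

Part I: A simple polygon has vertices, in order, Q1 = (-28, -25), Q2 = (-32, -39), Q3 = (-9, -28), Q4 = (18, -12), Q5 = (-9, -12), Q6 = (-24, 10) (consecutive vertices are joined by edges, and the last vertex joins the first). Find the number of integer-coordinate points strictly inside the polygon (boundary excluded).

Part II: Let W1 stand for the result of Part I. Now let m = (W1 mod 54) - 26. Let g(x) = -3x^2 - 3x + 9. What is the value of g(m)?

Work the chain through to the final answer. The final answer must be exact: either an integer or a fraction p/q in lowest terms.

-807

Part I: cross terms: (-28*-39 - -32*-25)=292, (-32*-28 - -9*-39)=545, (-9*-12 - 18*-28)=612, (18*-12 - -9*-12)=-324, (-9*10 - -24*-12)=-378, (-24*-25 - -28*10)=880; twice the area = |1627| = 1627; area = 1627/2; boundary points = 2 + 1 + 1 + 27 + 1 + 1 = 33; strictly interior points = area - boundary/2 + 1 = 798; answer 798
Part II: W1 = 798; m = 16; -3*(16)^2 - 3*(16)^1 + 9 = (-768) + (-48) + (9) = -807; answer -807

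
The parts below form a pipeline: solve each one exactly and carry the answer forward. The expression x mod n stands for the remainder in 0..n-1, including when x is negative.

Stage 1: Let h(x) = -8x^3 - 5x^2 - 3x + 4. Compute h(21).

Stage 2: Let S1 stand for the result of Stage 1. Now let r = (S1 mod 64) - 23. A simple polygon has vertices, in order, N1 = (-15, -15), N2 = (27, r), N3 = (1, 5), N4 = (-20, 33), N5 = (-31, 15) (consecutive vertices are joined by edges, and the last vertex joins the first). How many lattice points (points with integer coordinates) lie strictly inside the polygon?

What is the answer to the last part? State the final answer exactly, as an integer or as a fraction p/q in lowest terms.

1221

Stage 1: -8*(21)^3 - 5*(21)^2 - 3*(21)^1 + 4 = (-74088) + (-2205) + (-63) + (4) = -76352; answer -76352
Stage 2: S1 = -76352; r = -23; cross terms: (-15*-23 - 27*-15)=750, (27*5 - 1*-23)=158, (1*33 - -20*5)=133, (-20*15 - -31*33)=723, (-31*-15 - -15*15)=690; twice the area = |2454| = 2454; area = 1227; boundary points = 2 + 2 + 7 + 1 + 2 = 14; strictly interior points = area - boundary/2 + 1 = 1221; answer 1221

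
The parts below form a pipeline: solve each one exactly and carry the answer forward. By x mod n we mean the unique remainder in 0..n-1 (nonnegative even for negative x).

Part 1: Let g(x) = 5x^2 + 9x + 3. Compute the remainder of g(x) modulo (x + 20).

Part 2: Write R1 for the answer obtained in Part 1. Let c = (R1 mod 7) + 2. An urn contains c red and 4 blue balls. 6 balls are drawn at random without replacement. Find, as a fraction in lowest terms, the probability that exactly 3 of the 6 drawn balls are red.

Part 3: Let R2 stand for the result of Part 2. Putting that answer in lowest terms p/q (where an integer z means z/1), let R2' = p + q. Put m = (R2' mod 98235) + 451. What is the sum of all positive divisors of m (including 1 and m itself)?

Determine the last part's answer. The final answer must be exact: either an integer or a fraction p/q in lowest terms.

Part 1: remainder = value at the root: 5*(-20)^2 + 9*(-20)^1 + 3 = (2000) + (-180) + (3) = 1823; answer 1823
Part 2: R1 = 1823; c = 5; total draws C(9,6) = 84; favorable C(5,3)*C(4,3) = 40; P = 10/21; answer 10/21
Part 3: R2 = 10/21; threaded value p + q = 31; m = 482; 482 = 2 * 241; sigma = (1 + 2) * (1 + 241) = 3 * 242 = 726; answer 726

726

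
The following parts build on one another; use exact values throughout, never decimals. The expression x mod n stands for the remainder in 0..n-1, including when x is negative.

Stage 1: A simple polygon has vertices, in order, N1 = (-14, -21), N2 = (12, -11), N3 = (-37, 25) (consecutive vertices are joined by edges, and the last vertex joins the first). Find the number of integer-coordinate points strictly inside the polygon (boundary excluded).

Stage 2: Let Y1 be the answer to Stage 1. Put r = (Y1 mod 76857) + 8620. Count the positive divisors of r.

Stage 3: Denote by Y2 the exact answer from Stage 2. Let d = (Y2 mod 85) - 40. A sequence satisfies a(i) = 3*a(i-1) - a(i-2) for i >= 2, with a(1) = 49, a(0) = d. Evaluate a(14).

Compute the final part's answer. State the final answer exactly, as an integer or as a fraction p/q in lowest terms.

Stage 1: cross terms: (-14*-11 - 12*-21)=406, (12*25 - -37*-11)=-107, (-37*-21 - -14*25)=1127; twice the area = |1426| = 1426; area = 713; boundary points = 2 + 1 + 23 = 26; strictly interior points = area - boundary/2 + 1 = 701; answer 701
Stage 2: Y1 = 701; r = 9321; 9321 = 3 * 13 * 239; number of divisors = (1+1) * (1+1) * (1+1) = 8; answer 8
Stage 3: Y2 = 8; d = -32; a(2) = 3*(49) - 1*(-32) = 179; iterating: a(2)=179, a(3)=488, a(4)=1285, a(5)=3367, a(6)=8816, a(7)=23081, a(8)=60427, a(9)=158200, a(10)=414173, a(11)=1084319, a(12)=2838784, a(13)=7432033, a(14)=19457315; answer 19457315

19457315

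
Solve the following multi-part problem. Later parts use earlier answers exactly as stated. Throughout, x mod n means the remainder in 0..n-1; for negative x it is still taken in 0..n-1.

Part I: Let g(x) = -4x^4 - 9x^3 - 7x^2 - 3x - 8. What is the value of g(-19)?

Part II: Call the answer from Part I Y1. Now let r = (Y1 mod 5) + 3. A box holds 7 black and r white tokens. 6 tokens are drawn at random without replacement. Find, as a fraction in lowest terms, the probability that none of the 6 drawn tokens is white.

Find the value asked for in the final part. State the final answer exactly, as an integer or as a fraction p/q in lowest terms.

1/429

Part I: -4*(-19)^4 - 9*(-19)^3 - 7*(-19)^2 - 3*(-19)^1 - 8 = (-521284) + (61731) + (-2527) + (57) + (-8) = -462031; answer -462031
Part II: Y1 = -462031; r = 7; total draws C(14,6) = 3003; favorable C(7,6) = 7; P = 1/429; answer 1/429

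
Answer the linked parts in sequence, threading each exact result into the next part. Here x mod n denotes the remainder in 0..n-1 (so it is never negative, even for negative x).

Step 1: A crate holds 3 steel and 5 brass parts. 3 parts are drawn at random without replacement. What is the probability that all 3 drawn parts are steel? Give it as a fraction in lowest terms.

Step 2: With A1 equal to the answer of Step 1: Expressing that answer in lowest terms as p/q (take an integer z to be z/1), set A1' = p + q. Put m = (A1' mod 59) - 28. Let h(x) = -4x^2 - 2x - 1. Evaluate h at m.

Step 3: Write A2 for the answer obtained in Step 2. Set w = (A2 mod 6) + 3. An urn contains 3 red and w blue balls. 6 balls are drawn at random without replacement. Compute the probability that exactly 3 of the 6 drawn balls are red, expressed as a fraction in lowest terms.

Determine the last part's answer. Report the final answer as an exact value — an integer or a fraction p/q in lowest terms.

5/21

Step 1: total draws C(8,3) = 56; favorable C(3,3) = 1; P = 1/56; answer 1/56
Step 2: A1 = 1/56; threaded value p + q = 57; m = 29; -4*(29)^2 - 2*(29)^1 - 1 = (-3364) + (-58) + (-1) = -3423; answer -3423
Step 3: A2 = -3423; w = 6; total draws C(9,6) = 84; favorable C(3,3)*C(6,3) = 20; P = 5/21; answer 5/21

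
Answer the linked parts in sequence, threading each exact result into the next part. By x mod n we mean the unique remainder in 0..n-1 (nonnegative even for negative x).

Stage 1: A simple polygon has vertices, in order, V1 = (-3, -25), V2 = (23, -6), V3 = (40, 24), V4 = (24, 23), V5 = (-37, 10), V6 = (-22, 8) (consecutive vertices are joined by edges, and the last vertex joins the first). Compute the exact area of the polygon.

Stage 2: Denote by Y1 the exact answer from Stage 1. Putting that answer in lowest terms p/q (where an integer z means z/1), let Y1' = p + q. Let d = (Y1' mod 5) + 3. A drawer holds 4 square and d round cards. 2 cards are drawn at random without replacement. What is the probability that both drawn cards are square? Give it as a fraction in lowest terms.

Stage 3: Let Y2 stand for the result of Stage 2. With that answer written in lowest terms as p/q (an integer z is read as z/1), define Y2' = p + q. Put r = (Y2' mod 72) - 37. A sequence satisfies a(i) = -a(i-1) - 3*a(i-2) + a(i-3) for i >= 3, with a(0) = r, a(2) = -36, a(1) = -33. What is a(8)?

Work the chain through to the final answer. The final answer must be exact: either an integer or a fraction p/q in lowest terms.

Stage 1: cross terms: (-3*-6 - 23*-25)=593, (23*24 - 40*-6)=792, (40*23 - 24*24)=344, (24*10 - -37*23)=1091, (-37*8 - -22*10)=-76, (-22*-25 - -3*8)=574; twice the area = |3318| = 3318; area = 1659; answer 1659
Stage 2: Y1 = 1659; threaded value p + q = 1660; d = 3; total draws C(7,2) = 21; favorable C(4,2) = 6; P = 2/7; answer 2/7
Stage 3: Y2 = 2/7; threaded value p + q = 9; r = -28; a(3) = -1*(-36) - 3*(-33) + 1*(-28) = 107; iterating: a(3)=107, a(4)=-32, a(5)=-325, a(6)=528, a(7)=415, a(8)=-2324; answer -2324

-2324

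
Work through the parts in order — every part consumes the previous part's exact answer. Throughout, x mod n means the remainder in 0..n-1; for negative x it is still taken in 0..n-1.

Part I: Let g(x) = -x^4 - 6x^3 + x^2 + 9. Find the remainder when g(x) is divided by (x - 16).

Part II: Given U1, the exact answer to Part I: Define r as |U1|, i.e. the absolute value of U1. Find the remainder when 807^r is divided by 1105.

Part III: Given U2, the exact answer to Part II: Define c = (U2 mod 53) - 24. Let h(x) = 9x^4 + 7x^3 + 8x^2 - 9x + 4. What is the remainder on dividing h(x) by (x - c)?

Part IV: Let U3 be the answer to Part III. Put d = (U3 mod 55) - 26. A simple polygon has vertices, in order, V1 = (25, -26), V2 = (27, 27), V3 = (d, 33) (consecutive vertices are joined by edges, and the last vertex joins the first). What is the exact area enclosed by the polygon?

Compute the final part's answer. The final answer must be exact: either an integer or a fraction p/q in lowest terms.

536

Part I: remainder = value at the root: -1*(16)^4 - 6*(16)^3 + 1*(16)^2 + 9 = (-65536) + (-24576) + (256) + (9) = -89847; answer -89847
Part II: U1 = -89847; r = 89847; squarings mod 1105: 807^1=807, 807^2=404, 807^4=781, 807^8=1, 807^16=1, 807^32=1, 807^64=1, 807^128=1, 807^256=1, 807^512=1, 807^1024=1, 807^2048=1, 807^4096=1, 807^8192=1, 807^16384=1, 807^32768=1, 807^65536=1; 807^89847 = 807^1 * 807^2 * 807^4 * 807^16 * 807^32 * 807^64 * 807^128 * 807^512 * 807^1024 * 807^2048 * 807^4096 * 807^16384 * 807^65536 = 508 (mod 1105); answer 508
Part III: U2 = 508; c = 7; remainder = value at the root: 9*(7)^4 + 7*(7)^3 + 8*(7)^2 - 9*(7)^1 + 4 = (21609) + (2401) + (392) + (-63) + (4) = 24343; answer 24343
Part IV: U3 = 24343; d = 7; cross terms: (25*27 - 27*-26)=1377, (27*33 - 7*27)=702, (7*-26 - 25*33)=-1007; twice the area = |1072| = 1072; area = 536; answer 536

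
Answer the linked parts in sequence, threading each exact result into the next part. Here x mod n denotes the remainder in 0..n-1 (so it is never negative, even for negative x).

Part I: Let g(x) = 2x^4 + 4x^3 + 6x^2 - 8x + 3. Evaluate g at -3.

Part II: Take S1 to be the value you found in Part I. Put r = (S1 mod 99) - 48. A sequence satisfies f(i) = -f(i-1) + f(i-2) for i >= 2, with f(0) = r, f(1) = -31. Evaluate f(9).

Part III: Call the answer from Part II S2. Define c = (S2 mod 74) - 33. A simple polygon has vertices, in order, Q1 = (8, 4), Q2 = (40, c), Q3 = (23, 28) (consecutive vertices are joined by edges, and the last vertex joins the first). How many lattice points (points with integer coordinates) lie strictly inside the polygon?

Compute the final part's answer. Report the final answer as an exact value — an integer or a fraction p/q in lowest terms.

Part I: 2*(-3)^4 + 4*(-3)^3 + 6*(-3)^2 - 8*(-3)^1 + 3 = (162) + (-108) + (54) + (24) + (3) = 135; answer 135
Part II: S1 = 135; r = -12; f(2) = -1*(-31) + 1*(-12) = 19; iterating: f(2)=19, f(3)=-50, f(4)=69, f(5)=-119, f(6)=188, f(7)=-307, f(8)=495, f(9)=-802; answer -802
Part III: S2 = -802; c = -21; cross terms: (8*-21 - 40*4)=-328, (40*28 - 23*-21)=1603, (23*4 - 8*28)=-132; twice the area = |1143| = 1143; area = 1143/2; boundary points = 1 + 1 + 3 = 5; strictly interior points = area - boundary/2 + 1 = 570; answer 570

570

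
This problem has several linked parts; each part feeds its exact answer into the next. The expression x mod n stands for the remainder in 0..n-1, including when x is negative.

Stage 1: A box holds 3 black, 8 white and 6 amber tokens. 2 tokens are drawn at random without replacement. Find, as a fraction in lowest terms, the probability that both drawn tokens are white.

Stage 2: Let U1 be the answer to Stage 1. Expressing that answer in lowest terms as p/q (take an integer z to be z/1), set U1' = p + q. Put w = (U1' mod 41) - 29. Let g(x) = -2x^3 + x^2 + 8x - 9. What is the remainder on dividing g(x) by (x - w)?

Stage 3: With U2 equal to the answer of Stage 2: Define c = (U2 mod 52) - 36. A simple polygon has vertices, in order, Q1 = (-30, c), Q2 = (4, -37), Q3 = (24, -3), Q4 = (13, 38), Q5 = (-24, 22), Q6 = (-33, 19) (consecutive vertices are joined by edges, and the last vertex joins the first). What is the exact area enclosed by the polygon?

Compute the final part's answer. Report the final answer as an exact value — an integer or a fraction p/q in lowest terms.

Stage 1: total draws C(17,2) = 136; favorable C(8,2) = 28; P = 7/34; answer 7/34
Stage 2: U1 = 7/34; threaded value p + q = 41; w = -29; remainder = value at the root: -2*(-29)^3 + 1*(-29)^2 + 8*(-29)^1 - 9 = (48778) + (841) + (-232) + (-9) = 49378; answer 49378
Stage 3: U2 = 49378; c = -6; cross terms: (-30*-37 - 4*-6)=1134, (4*-3 - 24*-37)=876, (24*38 - 13*-3)=951, (13*22 - -24*38)=1198, (-24*19 - -33*22)=270, (-33*-6 - -30*19)=768; twice the area = |5197| = 5197; area = 5197/2; answer 5197/2

5197/2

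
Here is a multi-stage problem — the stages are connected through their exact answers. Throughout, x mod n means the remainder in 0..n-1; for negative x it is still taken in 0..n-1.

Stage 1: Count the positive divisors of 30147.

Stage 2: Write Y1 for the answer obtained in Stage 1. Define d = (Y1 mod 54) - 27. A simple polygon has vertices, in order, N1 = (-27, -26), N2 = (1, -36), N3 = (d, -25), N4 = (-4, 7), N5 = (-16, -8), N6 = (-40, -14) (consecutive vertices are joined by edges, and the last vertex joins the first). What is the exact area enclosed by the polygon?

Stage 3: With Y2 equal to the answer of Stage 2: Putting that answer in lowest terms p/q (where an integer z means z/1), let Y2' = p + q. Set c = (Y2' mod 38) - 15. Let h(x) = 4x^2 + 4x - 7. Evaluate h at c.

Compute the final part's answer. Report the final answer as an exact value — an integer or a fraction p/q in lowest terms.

433

Stage 1: 30147 = 3 * 13 * 773; number of divisors = (1+1) * (1+1) * (1+1) = 8; answer 8
Stage 2: Y1 = 8; d = -19; cross terms: (-27*-36 - 1*-26)=998, (1*-25 - -19*-36)=-709, (-19*7 - -4*-25)=-233, (-4*-8 - -16*7)=144, (-16*-14 - -40*-8)=-96, (-40*-26 - -27*-14)=662; twice the area = |766| = 766; area = 383; answer 383
Stage 3: Y2 = 383; threaded value p + q = 384; c = -11; 4*(-11)^2 + 4*(-11)^1 - 7 = (484) + (-44) + (-7) = 433; answer 433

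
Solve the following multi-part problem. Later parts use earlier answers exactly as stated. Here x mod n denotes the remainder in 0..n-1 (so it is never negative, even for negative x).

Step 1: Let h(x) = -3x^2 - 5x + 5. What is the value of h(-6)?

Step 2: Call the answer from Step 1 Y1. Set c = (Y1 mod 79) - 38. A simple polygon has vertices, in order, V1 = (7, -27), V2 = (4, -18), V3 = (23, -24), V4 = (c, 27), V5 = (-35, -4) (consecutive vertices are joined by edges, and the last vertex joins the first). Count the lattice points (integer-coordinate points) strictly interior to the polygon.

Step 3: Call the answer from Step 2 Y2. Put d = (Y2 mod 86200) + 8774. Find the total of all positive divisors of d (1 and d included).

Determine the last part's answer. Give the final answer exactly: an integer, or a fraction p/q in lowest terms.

Step 1: -3*(-6)^2 - 5*(-6)^1 + 5 = (-108) + (30) + (5) = -73; answer -73
Step 2: Y1 = -73; c = -32; cross terms: (7*-18 - 4*-27)=-18, (4*-24 - 23*-18)=318, (23*27 - -32*-24)=-147, (-32*-4 - -35*27)=1073, (-35*-27 - 7*-4)=973; twice the area = |2199| = 2199; area = 2199/2; boundary points = 3 + 1 + 1 + 1 + 1 = 7; strictly interior points = area - boundary/2 + 1 = 1097; answer 1097
Step 3: Y2 = 1097; d = 9871; 9871 is prime, so its only divisors are 1 and 9871; sigma = 1 + 9871 = 9872; answer 9872

9872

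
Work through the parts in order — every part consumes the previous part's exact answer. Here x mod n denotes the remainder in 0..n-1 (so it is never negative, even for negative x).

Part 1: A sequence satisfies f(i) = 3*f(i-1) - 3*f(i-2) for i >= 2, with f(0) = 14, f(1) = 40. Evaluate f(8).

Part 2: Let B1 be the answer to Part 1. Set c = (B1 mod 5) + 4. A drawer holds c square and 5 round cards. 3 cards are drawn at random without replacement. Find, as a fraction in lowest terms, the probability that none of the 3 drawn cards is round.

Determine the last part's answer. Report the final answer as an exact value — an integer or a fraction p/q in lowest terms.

Part 1: f(2) = 3*(40) - 3*(14) = 78; iterating: f(2)=78, f(3)=114, f(4)=108, f(5)=-18, f(6)=-378, f(7)=-1080, f(8)=-2106; answer -2106
Part 2: B1 = -2106; c = 8; total draws C(13,3) = 286; favorable C(8,3) = 56; P = 28/143; answer 28/143

28/143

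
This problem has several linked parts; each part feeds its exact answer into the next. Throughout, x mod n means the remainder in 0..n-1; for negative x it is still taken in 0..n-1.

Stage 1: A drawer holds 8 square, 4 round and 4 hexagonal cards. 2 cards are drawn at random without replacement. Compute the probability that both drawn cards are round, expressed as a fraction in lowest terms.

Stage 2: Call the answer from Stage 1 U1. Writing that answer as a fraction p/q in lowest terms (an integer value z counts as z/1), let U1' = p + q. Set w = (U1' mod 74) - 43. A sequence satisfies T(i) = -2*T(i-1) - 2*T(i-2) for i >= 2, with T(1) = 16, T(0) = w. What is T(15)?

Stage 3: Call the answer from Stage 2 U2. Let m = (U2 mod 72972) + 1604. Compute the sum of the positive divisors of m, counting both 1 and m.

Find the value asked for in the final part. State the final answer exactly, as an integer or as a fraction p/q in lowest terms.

Stage 1: total draws C(16,2) = 120; favorable C(4,2) = 6; P = 1/20; answer 1/20
Stage 2: U1 = 1/20; threaded value p + q = 21; w = -22; T(2) = -2*(16) - 2*(-22) = 12; iterating: T(2)=12, T(3)=-56, T(4)=88, T(5)=-64, T(6)=-48, T(7)=224, T(8)=-352, T(9)=256, T(10)=192, T(11)=-896, T(12)=1408, T(13)=-1024, T(14)=-768, T(15)=3584; answer 3584
Stage 3: U2 = 3584; m = 5188; 5188 = 2^2 * 1297; sigma = (1 + 2 + 4) * (1 + 1297) = 7 * 1298 = 9086; answer 9086

9086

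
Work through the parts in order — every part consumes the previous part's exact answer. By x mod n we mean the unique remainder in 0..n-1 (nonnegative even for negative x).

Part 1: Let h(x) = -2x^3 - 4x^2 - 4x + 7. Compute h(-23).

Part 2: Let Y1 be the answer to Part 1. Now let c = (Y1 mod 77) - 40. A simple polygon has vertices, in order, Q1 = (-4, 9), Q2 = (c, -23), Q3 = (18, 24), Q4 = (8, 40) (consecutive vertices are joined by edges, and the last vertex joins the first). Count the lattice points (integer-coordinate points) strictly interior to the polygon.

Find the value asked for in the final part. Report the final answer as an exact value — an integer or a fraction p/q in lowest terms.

Part 1: -2*(-23)^3 - 4*(-23)^2 - 4*(-23)^1 + 7 = (24334) + (-2116) + (92) + (7) = 22317; answer 22317
Part 2: Y1 = 22317; c = 24; cross terms: (-4*-23 - 24*9)=-124, (24*24 - 18*-23)=990, (18*40 - 8*24)=528, (8*9 - -4*40)=232; twice the area = |1626| = 1626; area = 813; boundary points = 4 + 1 + 2 + 1 = 8; strictly interior points = area - boundary/2 + 1 = 810; answer 810

810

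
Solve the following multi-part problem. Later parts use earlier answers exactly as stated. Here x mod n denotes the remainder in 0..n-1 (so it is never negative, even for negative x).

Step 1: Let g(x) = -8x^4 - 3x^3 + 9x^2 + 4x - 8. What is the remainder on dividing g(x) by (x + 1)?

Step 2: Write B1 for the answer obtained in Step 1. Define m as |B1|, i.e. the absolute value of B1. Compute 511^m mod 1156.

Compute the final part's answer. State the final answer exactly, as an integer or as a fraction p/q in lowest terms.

Step 1: remainder = value at the root: -8*(-1)^4 - 3*(-1)^3 + 9*(-1)^2 + 4*(-1)^1 - 8 = (-8) + (3) + (9) + (-4) + (-8) = -8; answer -8
Step 2: B1 = -8; m = 8; squarings mod 1156: 511^1=511, 511^2=1021, 511^4=885, 511^8=613; 511^8 = 511^8 = 613 (mod 1156); answer 613

613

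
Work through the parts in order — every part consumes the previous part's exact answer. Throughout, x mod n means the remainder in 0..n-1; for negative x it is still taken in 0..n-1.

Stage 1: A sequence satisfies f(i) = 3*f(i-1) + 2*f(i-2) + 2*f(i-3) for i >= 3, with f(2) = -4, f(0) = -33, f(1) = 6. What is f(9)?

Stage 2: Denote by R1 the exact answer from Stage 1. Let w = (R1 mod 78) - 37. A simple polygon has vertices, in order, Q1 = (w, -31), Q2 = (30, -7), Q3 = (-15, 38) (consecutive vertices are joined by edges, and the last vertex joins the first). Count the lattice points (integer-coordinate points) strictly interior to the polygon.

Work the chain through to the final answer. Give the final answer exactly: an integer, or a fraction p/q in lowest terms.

1620

Stage 1: f(3) = 3*(-4) + 2*(6) + 2*(-33) = -66; iterating: f(3)=-66, f(4)=-194, f(5)=-722, f(6)=-2686, f(7)=-9890, f(8)=-36486, f(9)=-134610; answer -134610
Stage 2: R1 = -134610; w = -19; cross terms: (-19*-7 - 30*-31)=1063, (30*38 - -15*-7)=1035, (-15*-31 - -19*38)=1187; twice the area = |3285| = 3285; area = 3285/2; boundary points = 1 + 45 + 1 = 47; strictly interior points = area - boundary/2 + 1 = 1620; answer 1620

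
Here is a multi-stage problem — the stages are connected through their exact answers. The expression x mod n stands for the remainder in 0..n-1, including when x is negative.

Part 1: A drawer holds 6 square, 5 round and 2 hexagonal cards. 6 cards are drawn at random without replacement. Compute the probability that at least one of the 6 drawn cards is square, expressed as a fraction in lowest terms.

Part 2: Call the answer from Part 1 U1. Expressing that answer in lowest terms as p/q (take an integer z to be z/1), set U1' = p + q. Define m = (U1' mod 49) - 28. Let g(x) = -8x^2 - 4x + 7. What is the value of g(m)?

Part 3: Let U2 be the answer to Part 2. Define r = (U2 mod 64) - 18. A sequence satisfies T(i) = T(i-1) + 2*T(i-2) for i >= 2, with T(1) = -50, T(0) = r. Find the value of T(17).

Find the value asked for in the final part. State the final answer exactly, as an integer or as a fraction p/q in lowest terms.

-2665140

Part 1: total draws C(13,6) = 1716; complement C(7,6) = 7; favorable 1716 - 7 = 1709; P = 1709/1716; answer 1709/1716
Part 2: U1 = 1709/1716; threaded value p + q = 3425; m = 16; -8*(16)^2 - 4*(16)^1 + 7 = (-2048) + (-64) + (7) = -2105; answer -2105
Part 3: U2 = -2105; r = -11; T(2) = 1*(-50) + 2*(-11) = -72; iterating: T(2)=-72, T(3)=-172, T(4)=-316, T(5)=-660, T(6)=-1292, T(7)=-2612, T(8)=-5196, T(9)=-10420, T(10)=-20812, T(11)=-41652, T(12)=-83276, T(13)=-166580, T(14)=-333132, T(15)=-666292, T(16)=-1332556, T(17)=-2665140; answer -2665140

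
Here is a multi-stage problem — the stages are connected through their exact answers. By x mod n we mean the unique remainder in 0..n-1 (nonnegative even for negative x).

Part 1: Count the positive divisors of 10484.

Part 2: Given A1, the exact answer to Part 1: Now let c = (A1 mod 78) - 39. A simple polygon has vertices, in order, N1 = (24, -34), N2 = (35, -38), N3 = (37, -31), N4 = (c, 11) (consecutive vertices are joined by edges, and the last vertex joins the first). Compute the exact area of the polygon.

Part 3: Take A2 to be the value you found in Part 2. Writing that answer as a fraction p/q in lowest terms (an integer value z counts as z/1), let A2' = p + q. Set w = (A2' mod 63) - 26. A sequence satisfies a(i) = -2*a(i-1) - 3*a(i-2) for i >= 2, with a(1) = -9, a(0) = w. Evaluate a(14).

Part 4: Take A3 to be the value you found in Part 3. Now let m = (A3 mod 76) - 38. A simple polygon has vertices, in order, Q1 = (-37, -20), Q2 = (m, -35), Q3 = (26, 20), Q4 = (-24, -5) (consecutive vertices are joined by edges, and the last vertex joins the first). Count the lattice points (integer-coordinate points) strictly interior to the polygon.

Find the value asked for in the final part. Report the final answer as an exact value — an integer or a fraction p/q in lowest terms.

Part 1: 10484 = 2^2 * 2621; number of divisors = (2+1) * (1+1) = 6; answer 6
Part 2: A1 = 6; c = -33; cross terms: (24*-38 - 35*-34)=278, (35*-31 - 37*-38)=321, (37*11 - -33*-31)=-616, (-33*-34 - 24*11)=858; twice the area = |841| = 841; area = 841/2; answer 841/2
Part 3: A2 = 841/2; threaded value p + q = 843; w = -2; a(2) = -2*(-9) - 3*(-2) = 24; iterating: a(2)=24, a(3)=-21, a(4)=-30, a(5)=123, a(6)=-156, a(7)=-57, a(8)=582, a(9)=-993, a(10)=240, a(11)=2499, a(12)=-5718, a(13)=3939, a(14)=9276; answer 9276
Part 4: A3 = 9276; m = -34; cross terms: (-37*-35 - -34*-20)=615, (-34*20 - 26*-35)=230, (26*-5 - -24*20)=350, (-24*-20 - -37*-5)=295; twice the area = |1490| = 1490; area = 745; boundary points = 3 + 5 + 25 + 1 = 34; strictly interior points = area - boundary/2 + 1 = 729; answer 729

729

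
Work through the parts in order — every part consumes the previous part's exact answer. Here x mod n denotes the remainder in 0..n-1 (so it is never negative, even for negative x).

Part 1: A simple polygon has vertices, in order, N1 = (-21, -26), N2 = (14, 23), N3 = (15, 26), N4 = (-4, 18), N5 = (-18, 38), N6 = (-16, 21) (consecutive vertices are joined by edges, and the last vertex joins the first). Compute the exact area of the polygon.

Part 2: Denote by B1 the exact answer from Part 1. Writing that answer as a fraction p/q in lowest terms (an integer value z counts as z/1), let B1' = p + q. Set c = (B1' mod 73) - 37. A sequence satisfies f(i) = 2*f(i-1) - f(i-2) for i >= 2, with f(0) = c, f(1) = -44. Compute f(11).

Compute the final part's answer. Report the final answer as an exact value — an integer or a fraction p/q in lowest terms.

-134

Part 1: cross terms: (-21*23 - 14*-26)=-119, (14*26 - 15*23)=19, (15*18 - -4*26)=374, (-4*38 - -18*18)=172, (-18*21 - -16*38)=230, (-16*-26 - -21*21)=857; twice the area = |1533| = 1533; area = 1533/2; answer 1533/2
Part 2: B1 = 1533/2; threaded value p + q = 1535; c = -35; f(2) = 2*(-44) - 1*(-35) = -53; iterating: f(2)=-53, f(3)=-62, f(4)=-71, f(5)=-80, f(6)=-89, f(7)=-98, f(8)=-107, f(9)=-116, f(10)=-125, f(11)=-134; answer -134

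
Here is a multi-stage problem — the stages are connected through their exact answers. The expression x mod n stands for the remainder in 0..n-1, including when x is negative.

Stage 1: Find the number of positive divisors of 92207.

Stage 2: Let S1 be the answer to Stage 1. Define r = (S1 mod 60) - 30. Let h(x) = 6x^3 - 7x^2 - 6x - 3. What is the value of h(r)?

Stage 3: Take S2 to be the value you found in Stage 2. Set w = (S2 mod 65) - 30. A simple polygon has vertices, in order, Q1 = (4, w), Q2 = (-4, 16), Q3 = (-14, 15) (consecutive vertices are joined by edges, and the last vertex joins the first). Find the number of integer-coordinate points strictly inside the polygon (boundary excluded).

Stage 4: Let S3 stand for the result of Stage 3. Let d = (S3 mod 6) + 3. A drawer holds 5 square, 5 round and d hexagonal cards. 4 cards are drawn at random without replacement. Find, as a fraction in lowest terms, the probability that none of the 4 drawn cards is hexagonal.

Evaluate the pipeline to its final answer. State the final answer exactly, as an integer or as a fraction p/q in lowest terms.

42/143

Stage 1: 92207 = 19 * 23 * 211; number of divisors = (1+1) * (1+1) * (1+1) = 8; answer 8
Stage 2: S1 = 8; r = -22; 6*(-22)^3 - 7*(-22)^2 - 6*(-22)^1 - 3 = (-63888) + (-3388) + (132) + (-3) = -67147; answer -67147
Stage 3: S2 = -67147; w = 33; cross terms: (4*16 - -4*33)=196, (-4*15 - -14*16)=164, (-14*33 - 4*15)=-522; twice the area = |-162| = 162; area = 81; boundary points = 1 + 1 + 18 = 20; strictly interior points = area - boundary/2 + 1 = 72; answer 72
Stage 4: S3 = 72; d = 3; total draws C(13,4) = 715; favorable C(10,4) = 210; P = 42/143; answer 42/143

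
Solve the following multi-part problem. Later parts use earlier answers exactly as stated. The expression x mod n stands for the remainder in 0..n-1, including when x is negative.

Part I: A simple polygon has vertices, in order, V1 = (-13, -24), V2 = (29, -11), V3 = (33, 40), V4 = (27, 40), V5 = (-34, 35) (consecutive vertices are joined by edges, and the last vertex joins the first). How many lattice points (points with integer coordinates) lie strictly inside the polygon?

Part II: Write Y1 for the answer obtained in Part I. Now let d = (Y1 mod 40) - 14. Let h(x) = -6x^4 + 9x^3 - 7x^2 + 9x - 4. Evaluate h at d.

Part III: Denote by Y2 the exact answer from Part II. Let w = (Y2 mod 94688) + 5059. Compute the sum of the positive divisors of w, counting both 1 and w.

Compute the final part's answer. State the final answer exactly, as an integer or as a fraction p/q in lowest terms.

103044

Part I: cross terms: (-13*-11 - 29*-24)=839, (29*40 - 33*-11)=1523, (33*40 - 27*40)=240, (27*35 - -34*40)=2305, (-34*-24 - -13*35)=1271; twice the area = |6178| = 6178; area = 3089; boundary points = 1 + 1 + 6 + 1 + 1 = 10; strictly interior points = area - boundary/2 + 1 = 3085; answer 3085
Part II: Y1 = 3085; d = -9; -6*(-9)^4 + 9*(-9)^3 - 7*(-9)^2 + 9*(-9)^1 - 4 = (-39366) + (-6561) + (-567) + (-81) + (-4) = -46579; answer -46579
Part III: Y2 = -46579; w = 53168; 53168 = 2^4 * 3323; sigma = (1 + 2 + 4 + 8 + 16) * (1 + 3323) = 31 * 3324 = 103044; answer 103044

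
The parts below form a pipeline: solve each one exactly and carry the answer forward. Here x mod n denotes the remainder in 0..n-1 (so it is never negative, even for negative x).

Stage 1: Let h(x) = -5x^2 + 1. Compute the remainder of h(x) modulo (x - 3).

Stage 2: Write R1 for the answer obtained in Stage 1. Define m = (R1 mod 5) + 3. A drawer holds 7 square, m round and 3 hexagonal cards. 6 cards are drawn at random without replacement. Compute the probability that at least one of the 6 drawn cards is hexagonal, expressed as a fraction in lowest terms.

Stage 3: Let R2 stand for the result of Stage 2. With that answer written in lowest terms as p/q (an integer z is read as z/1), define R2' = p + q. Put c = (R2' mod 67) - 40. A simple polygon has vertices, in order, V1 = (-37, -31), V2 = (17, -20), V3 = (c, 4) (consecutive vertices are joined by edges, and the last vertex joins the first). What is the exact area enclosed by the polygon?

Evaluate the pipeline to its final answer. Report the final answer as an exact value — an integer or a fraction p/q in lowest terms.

Stage 1: remainder = value at the root: -5*(3)^2 + 1 = (-45) + (1) = -44; answer -44
Stage 2: R1 = -44; m = 4; total draws C(14,6) = 3003; complement C(11,6) = 462; favorable 3003 - 462 = 2541; P = 11/13; answer 11/13
Stage 3: R2 = 11/13; threaded value p + q = 24; c = -16; cross terms: (-37*-20 - 17*-31)=1267, (17*4 - -16*-20)=-252, (-16*-31 - -37*4)=644; twice the area = |1659| = 1659; area = 1659/2; answer 1659/2

1659/2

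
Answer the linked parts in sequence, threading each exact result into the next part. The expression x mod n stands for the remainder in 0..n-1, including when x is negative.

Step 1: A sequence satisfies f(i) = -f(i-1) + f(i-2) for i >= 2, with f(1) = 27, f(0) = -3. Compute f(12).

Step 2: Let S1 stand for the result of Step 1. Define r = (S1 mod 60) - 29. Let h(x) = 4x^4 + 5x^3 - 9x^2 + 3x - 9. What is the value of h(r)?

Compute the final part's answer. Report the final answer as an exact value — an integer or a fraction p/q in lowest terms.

Step 1: f(2) = -1*(27) + 1*(-3) = -30; iterating: f(2)=-30, f(3)=57, f(4)=-87, f(5)=144, f(6)=-231, f(7)=375, f(8)=-606, f(9)=981, f(10)=-1587, f(11)=2568, f(12)=-4155; answer -4155
Step 2: S1 = -4155; r = 16; 4*(16)^4 + 5*(16)^3 - 9*(16)^2 + 3*(16)^1 - 9 = (262144) + (20480) + (-2304) + (48) + (-9) = 280359; answer 280359

280359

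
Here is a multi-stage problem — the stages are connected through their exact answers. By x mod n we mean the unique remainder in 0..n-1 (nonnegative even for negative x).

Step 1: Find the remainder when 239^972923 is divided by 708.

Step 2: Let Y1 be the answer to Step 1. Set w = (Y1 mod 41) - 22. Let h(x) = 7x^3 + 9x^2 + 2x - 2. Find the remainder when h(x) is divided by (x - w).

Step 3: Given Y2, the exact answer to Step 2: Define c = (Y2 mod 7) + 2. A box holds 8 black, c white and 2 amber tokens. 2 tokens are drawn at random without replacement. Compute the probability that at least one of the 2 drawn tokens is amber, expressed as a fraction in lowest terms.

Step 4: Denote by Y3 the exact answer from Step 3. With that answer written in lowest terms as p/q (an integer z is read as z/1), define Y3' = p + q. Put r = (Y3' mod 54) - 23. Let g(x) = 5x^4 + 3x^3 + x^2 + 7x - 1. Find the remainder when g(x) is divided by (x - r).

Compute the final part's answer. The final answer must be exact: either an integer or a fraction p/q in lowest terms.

1701095

Step 1: squarings mod 708: 239^1=239, 239^2=481, 239^4=553, 239^8=661, 239^16=85, 239^32=145, 239^64=493, 239^128=205, 239^256=253, 239^512=289, 239^1024=685, 239^2048=529, 239^4096=181, 239^8192=193, 239^16384=433, 239^32768=577, 239^65536=169, 239^131072=241, 239^262144=25, 239^524288=625; 239^972923 = 239^1 * 239^2 * 239^8 * 239^16 * 239^32 * 239^64 * 239^2048 * 239^4096 * 239^16384 * 239^32768 * 239^131072 * 239^262144 * 239^524288 = 599 (mod 708); answer 599
Step 2: Y1 = 599; w = 3; remainder = value at the root: 7*(3)^3 + 9*(3)^2 + 2*(3)^1 - 2 = (189) + (81) + (6) + (-2) = 274; answer 274
Step 3: Y2 = 274; c = 3; total draws C(13,2) = 78; complement C(11,2) = 55; favorable 78 - 55 = 23; P = 23/78; answer 23/78
Step 4: Y3 = 23/78; threaded value p + q = 101; r = 24; remainder = value at the root: 5*(24)^4 + 3*(24)^3 + 1*(24)^2 + 7*(24)^1 - 1 = (1658880) + (41472) + (576) + (168) + (-1) = 1701095; answer 1701095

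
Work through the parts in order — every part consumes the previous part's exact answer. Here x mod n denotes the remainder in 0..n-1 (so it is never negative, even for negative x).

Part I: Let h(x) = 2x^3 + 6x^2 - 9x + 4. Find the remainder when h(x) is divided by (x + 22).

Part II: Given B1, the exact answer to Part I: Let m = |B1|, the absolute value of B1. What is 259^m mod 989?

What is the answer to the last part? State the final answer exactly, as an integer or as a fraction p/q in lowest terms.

302

Part I: remainder = value at the root: 2*(-22)^3 + 6*(-22)^2 - 9*(-22)^1 + 4 = (-21296) + (2904) + (198) + (4) = -18190; answer -18190
Part II: B1 = -18190; m = 18190; squarings mod 989: 259^1=259, 259^2=818, 259^4=560, 259^8=87, 259^16=646, 259^32=947, 259^64=775, 259^128=302, 259^256=216, 259^512=173, 259^1024=259, 259^2048=818, 259^4096=560, 259^8192=87, 259^16384=646; 259^18190 = 259^2 * 259^4 * 259^8 * 259^256 * 259^512 * 259^1024 * 259^16384 = 302 (mod 989); answer 302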